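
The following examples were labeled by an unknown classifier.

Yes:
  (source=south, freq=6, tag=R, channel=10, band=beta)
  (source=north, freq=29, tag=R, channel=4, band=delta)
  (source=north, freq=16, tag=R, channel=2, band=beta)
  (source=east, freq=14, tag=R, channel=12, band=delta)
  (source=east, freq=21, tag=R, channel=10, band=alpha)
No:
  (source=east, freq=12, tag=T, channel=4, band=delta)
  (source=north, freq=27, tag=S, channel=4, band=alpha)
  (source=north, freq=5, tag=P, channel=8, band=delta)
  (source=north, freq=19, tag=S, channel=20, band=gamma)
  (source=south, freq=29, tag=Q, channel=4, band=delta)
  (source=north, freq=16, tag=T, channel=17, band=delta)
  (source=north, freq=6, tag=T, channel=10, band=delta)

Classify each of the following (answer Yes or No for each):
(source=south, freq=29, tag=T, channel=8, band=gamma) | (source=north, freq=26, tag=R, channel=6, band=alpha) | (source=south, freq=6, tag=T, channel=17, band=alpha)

No, Yes, No

Looking at the examples, the only property every 'Yes' case has and every 'No' case lacks is: tag is R.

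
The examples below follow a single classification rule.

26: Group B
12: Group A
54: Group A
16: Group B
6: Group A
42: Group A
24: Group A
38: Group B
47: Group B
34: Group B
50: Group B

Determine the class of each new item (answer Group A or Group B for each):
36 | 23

The common property of the 'Group A' items is: multiple of 3. No 'Group B' item has it.
36: Group A (36 = 3·12).
23: Group B (23 = 3·7 + 2).

Group A, Group B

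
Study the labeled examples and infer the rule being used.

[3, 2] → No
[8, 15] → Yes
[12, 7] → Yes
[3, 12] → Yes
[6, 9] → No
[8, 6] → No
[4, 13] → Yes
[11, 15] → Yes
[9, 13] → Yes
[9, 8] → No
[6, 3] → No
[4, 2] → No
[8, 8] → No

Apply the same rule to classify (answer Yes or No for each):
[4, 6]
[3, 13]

No, Yes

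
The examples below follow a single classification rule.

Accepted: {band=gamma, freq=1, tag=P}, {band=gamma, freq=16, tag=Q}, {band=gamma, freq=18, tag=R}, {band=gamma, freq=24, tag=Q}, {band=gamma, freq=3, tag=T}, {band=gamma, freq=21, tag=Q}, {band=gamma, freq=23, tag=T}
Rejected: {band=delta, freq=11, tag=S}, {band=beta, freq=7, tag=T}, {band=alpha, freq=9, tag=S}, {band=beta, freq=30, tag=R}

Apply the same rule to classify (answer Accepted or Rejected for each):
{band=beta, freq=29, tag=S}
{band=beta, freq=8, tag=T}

All 'Accepted' examples share one property — band is gamma — and every 'Rejected' example lacks it.

Rejected, Rejected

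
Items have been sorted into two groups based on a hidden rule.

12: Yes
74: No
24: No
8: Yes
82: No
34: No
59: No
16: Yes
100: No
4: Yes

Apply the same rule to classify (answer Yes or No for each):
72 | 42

No, No

The rule appears to be: at most 16.
72 → 72 > 16 → No. 42 → 42 > 16 → No.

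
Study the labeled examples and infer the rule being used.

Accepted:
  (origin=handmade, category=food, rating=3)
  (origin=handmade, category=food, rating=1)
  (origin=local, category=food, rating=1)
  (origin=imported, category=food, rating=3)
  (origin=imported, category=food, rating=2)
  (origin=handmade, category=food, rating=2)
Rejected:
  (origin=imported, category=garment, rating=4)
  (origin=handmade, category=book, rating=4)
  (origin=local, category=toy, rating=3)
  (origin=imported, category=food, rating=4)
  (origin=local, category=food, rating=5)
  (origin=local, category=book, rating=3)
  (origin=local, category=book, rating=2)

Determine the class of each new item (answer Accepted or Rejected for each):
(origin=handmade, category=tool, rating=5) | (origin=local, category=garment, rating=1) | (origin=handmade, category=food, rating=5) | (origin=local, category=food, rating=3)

Rejected, Rejected, Rejected, Accepted

All 'Accepted' examples share one property — category is food AND rating ≤ 3 — and every 'Rejected' example lacks it.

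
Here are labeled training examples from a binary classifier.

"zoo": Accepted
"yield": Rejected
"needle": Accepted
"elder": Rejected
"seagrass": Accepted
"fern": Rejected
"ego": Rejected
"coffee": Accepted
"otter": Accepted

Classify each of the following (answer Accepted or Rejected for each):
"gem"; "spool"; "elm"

Rejected, Accepted, Rejected

Checking candidate rules against both groups, what survives is: has a double letter.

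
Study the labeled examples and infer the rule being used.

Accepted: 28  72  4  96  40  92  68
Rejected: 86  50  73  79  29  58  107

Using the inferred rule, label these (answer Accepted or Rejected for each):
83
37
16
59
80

One predicate separates the groups cleanly: multiple of 4.
83: 83 = 4·20 + 3 — does not satisfy this, so Rejected.
37: 37 = 4·9 + 1 — does not satisfy this, so Rejected.
16: 16 = 4·4 — passes, so Accepted.
59: 59 = 4·14 + 3 — does not satisfy this, so Rejected.
80: 80 = 4·20 — passes, so Accepted.

Rejected, Rejected, Accepted, Rejected, Accepted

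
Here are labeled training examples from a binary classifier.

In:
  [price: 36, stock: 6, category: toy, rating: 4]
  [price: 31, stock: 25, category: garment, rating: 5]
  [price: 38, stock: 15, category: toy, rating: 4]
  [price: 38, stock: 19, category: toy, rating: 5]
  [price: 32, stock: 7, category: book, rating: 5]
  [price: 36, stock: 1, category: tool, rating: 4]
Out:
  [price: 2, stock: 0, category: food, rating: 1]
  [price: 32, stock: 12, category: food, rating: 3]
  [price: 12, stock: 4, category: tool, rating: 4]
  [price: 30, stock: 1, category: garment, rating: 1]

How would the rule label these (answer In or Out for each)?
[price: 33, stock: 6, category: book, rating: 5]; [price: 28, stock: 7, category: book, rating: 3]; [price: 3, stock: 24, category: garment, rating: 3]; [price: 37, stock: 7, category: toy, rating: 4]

The distinguishing property — price ≥ 30 AND rating ≥ 4 — holds for all the 'In' cases and none of the 'Out' cases.
[price: 33, stock: 6, category: book, rating: 5]: price = 33, rating = 5 — has this property, so In. [price: 28, stock: 7, category: book, rating: 3]: price = 28, rating = 3 — does not satisfy this, so Out. [price: 3, stock: 24, category: garment, rating: 3]: price = 3, rating = 3 — does not satisfy this, so Out. [price: 37, stock: 7, category: toy, rating: 4]: price = 37, rating = 4 — has this property, so In.

In, Out, Out, In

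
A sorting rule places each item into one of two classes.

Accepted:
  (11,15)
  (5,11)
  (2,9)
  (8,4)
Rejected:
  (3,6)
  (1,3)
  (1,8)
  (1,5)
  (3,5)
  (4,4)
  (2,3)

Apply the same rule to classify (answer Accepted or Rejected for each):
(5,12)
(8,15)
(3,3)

The classifier is using: sum ≥ 11.
(5,12) → 5+12 = 17 → Accepted.
(8,15) → 8+15 = 23 → Accepted.
(3,3) → 3+3 = 6 → Rejected.

Accepted, Accepted, Rejected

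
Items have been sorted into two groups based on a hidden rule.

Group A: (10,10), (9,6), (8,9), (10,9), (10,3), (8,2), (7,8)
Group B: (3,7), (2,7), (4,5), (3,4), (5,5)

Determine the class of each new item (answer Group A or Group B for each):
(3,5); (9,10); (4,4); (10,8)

Every 'Group A' example satisfies: first ≥ 6. None of the 'Group B' examples do.
Group B: (3,5), since first 3. Group A: (9,10), since first 9. Group B: (4,4), since first 4. Group A: (10,8), since first 10.

Group B, Group A, Group B, Group A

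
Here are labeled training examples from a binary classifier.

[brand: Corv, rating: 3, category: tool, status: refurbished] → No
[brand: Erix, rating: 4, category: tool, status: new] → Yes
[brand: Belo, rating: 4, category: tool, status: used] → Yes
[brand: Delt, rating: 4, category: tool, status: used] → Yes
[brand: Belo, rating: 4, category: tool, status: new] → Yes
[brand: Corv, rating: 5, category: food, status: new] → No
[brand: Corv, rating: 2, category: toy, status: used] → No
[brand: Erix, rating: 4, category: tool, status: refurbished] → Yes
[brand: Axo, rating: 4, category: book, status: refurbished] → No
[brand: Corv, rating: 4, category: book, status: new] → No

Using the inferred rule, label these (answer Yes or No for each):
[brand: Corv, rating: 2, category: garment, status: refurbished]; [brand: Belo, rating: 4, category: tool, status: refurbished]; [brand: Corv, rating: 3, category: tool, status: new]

No, Yes, No

The classifier is using: category is tool AND rating = 4.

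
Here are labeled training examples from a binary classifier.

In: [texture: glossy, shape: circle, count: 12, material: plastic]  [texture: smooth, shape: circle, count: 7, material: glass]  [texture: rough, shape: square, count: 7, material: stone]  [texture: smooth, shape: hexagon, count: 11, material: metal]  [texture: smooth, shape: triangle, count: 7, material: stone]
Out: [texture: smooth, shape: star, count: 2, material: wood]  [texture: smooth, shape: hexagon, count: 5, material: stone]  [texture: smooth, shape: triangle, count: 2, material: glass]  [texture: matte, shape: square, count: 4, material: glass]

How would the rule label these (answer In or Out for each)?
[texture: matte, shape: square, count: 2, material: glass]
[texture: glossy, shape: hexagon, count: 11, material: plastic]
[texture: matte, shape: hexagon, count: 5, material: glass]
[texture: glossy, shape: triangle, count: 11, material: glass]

Out, In, Out, In

All 'In' examples share one property — count ≥ 7 — and every 'Out' example lacks it.
[texture: matte, shape: square, count: 2, material: glass]: Out (count = 2). [texture: glossy, shape: hexagon, count: 11, material: plastic]: In (count = 11). [texture: matte, shape: hexagon, count: 5, material: glass]: Out (count = 5). [texture: glossy, shape: triangle, count: 11, material: glass]: In (count = 11).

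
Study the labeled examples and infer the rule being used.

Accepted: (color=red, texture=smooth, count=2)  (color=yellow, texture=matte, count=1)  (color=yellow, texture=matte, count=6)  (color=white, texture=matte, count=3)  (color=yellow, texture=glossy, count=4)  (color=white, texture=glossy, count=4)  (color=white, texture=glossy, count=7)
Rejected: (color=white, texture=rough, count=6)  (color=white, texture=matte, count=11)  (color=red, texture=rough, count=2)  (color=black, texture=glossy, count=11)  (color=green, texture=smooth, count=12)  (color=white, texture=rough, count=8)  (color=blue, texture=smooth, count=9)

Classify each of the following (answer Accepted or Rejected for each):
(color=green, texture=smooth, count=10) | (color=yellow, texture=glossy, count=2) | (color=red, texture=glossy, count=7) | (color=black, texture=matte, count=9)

All 'Accepted' examples share one property — texture is not rough AND count ≤ 7 — and every 'Rejected' example lacks it.
Rejected: (color=green, texture=smooth, count=10), since texture is smooth, count = 10.
Accepted: (color=yellow, texture=glossy, count=2), since texture is glossy, count = 2.
Accepted: (color=red, texture=glossy, count=7), since texture is glossy, count = 7.
Rejected: (color=black, texture=matte, count=9), since texture is matte, count = 9.

Rejected, Accepted, Accepted, Rejected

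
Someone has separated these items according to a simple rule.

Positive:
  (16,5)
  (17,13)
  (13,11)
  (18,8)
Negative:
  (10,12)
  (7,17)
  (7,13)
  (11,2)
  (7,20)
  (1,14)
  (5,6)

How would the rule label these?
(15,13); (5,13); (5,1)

The rule appears to be: first ≥ 12.

Positive, Negative, Negative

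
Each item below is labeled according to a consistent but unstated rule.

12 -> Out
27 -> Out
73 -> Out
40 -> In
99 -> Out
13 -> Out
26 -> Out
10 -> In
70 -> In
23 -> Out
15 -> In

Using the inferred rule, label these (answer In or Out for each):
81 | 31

Out, Out

'In' ⟺ multiple of 5.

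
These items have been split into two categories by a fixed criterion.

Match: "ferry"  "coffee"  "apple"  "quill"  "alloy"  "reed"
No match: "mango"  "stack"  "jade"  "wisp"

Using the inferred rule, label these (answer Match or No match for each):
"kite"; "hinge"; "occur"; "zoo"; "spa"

No match, No match, Match, Match, No match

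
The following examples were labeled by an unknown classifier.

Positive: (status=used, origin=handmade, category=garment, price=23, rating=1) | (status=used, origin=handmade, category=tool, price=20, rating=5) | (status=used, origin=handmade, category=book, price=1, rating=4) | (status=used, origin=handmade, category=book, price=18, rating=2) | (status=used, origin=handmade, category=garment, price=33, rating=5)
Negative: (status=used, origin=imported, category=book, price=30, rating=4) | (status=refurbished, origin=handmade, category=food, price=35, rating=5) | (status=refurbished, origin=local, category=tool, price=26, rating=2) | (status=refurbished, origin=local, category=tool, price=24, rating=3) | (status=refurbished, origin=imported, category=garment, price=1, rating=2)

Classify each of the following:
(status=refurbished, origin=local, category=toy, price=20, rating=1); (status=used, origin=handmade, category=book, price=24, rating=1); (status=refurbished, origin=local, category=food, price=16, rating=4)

Negative, Positive, Negative

The common property of the 'Positive' items is: status is used AND origin is handmade. No 'Negative' item has it.
(status=refurbished, origin=local, category=toy, price=20, rating=1): Negative (status is refurbished, origin is local). (status=used, origin=handmade, category=book, price=24, rating=1): Positive (status is used, origin is handmade). (status=refurbished, origin=local, category=food, price=16, rating=4): Negative (status is refurbished, origin is local).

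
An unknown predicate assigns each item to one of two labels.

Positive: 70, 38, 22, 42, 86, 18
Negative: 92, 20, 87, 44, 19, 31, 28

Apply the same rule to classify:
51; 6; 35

The simplest hypothesis consistent with all the labels is: ≡ 2 (mod 4).
Negative: 51, since 51 mod 4 = 3.
Positive: 6, since 6 mod 4 = 2.
Negative: 35, since 35 mod 4 = 3.

Negative, Positive, Negative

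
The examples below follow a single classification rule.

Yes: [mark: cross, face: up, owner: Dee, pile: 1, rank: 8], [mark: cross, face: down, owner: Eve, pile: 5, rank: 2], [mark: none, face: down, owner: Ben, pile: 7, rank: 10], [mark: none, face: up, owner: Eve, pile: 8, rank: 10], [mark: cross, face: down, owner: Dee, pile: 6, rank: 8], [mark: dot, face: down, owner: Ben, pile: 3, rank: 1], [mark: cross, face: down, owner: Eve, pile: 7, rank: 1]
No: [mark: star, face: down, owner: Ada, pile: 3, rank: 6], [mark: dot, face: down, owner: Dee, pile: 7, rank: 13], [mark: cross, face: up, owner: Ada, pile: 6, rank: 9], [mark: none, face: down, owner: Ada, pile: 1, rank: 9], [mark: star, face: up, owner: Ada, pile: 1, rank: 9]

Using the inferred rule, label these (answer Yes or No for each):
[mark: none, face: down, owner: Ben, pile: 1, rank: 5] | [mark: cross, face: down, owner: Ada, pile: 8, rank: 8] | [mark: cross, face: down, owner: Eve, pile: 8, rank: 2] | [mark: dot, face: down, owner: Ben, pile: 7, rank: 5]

Yes, No, Yes, Yes

A rule that fits every label: owner is not Ada AND rank ≤ 10 — true of each 'Yes' example, false of each 'No' one.
[mark: none, face: down, owner: Ben, pile: 1, rank: 5] — owner is Ben, rank = 5, hence Yes. [mark: cross, face: down, owner: Ada, pile: 8, rank: 8] — owner is Ada, rank = 8, hence No. [mark: cross, face: down, owner: Eve, pile: 8, rank: 2] — owner is Eve, rank = 2, hence Yes. [mark: dot, face: down, owner: Ben, pile: 7, rank: 5] — owner is Ben, rank = 5, hence Yes.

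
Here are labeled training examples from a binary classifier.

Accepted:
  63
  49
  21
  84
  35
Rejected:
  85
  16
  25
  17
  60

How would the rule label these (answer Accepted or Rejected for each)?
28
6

Accepted, Rejected

'Accepted' ⟺ multiple of 7.
28: Accepted (28 = 7·4).
6: Rejected (6 = 7·0 + 6).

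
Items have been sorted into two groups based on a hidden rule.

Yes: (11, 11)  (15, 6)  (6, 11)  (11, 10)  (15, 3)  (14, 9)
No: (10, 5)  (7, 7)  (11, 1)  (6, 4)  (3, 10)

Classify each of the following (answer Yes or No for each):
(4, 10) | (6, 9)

The rule appears to be: sum ≥ 17.
No: (4, 10), since 4+10 = 14. No: (6, 9), since 6+9 = 15.

No, No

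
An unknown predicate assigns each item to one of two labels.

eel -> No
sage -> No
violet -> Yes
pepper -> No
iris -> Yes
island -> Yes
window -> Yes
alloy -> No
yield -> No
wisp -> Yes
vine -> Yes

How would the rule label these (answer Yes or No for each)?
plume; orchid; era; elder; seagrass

One predicate separates the groups cleanly: even length AND contains 'i'.
plume: No (length 5, no 'i'). orchid: Yes (length 6, has 'i'). era: No (length 3, no 'i'). elder: No (length 5, no 'i'). seagrass: No (length 8, no 'i').

No, Yes, No, No, No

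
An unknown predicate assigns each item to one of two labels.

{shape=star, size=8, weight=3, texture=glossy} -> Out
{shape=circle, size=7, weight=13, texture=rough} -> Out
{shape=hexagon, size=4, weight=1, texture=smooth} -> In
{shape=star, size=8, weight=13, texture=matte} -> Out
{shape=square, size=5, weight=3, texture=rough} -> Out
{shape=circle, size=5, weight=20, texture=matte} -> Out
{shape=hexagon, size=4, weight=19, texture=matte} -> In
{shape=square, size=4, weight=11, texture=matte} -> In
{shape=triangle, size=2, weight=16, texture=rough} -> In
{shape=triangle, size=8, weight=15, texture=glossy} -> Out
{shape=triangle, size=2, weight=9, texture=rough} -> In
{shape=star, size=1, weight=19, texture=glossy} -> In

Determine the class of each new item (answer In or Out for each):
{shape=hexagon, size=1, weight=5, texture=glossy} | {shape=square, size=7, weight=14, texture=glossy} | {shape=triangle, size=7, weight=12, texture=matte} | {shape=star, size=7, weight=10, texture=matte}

In, Out, Out, Out

The common property of the 'In' items is: size ≤ 4. No 'Out' item has it.
{shape=hexagon, size=1, weight=5, texture=glossy}: In (size = 1).
{shape=square, size=7, weight=14, texture=glossy}: Out (size = 7).
{shape=triangle, size=7, weight=12, texture=matte}: Out (size = 7).
{shape=star, size=7, weight=10, texture=matte}: Out (size = 7).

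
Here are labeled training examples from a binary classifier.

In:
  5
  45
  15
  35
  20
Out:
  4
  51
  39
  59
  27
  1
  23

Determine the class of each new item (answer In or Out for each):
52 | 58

Out, Out

Rule: multiple of 5. This holds for each 'In' example and fails for each 'Out' one.
52: Out (52 = 5·10 + 2).
58: Out (58 = 5·11 + 3).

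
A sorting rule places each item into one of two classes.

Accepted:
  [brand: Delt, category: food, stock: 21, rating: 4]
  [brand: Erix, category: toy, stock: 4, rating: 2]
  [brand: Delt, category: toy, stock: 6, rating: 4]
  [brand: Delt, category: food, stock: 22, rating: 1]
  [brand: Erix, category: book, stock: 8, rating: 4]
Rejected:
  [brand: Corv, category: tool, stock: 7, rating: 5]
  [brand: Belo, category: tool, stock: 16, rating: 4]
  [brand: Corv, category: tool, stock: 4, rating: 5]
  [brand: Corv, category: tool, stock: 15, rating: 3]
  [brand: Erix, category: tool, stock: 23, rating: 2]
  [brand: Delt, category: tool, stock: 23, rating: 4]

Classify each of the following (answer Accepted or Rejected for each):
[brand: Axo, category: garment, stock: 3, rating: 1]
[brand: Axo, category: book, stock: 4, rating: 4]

Accepted, Accepted

All 'Accepted' examples share one property — category is not tool — and every 'Rejected' example lacks it.
[brand: Axo, category: garment, stock: 3, rating: 1]: Accepted (category is garment).
[brand: Axo, category: book, stock: 4, rating: 4]: Accepted (category is book).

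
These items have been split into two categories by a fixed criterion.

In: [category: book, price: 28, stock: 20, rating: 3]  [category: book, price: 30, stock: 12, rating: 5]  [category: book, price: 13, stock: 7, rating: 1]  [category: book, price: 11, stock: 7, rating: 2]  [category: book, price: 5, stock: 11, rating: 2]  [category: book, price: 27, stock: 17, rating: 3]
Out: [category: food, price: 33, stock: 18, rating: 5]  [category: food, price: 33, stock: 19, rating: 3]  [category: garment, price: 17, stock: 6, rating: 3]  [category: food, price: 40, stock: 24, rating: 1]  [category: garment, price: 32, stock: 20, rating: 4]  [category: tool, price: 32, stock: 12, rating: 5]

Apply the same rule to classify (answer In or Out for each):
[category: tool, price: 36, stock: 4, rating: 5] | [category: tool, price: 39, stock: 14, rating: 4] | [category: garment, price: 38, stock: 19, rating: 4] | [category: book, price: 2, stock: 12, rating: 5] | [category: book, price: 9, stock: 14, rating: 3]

Out, Out, Out, In, In

Rule: category is book. This holds for each 'In' example and fails for each 'Out' one.
[category: tool, price: 36, stock: 4, rating: 5]: category is tool, lacks this property → Out. [category: tool, price: 39, stock: 14, rating: 4]: category is tool, lacks this property → Out. [category: garment, price: 38, stock: 19, rating: 4]: category is garment, lacks this property → Out. [category: book, price: 2, stock: 12, rating: 5]: category is book, qualifies → In. [category: book, price: 9, stock: 14, rating: 3]: category is book, qualifies → In.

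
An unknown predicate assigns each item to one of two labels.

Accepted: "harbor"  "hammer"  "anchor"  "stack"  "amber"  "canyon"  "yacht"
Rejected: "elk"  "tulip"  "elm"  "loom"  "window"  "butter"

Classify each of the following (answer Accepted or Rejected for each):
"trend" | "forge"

Rejected, Rejected

The pattern is that an item is 'Accepted' exactly when: contains 'a'.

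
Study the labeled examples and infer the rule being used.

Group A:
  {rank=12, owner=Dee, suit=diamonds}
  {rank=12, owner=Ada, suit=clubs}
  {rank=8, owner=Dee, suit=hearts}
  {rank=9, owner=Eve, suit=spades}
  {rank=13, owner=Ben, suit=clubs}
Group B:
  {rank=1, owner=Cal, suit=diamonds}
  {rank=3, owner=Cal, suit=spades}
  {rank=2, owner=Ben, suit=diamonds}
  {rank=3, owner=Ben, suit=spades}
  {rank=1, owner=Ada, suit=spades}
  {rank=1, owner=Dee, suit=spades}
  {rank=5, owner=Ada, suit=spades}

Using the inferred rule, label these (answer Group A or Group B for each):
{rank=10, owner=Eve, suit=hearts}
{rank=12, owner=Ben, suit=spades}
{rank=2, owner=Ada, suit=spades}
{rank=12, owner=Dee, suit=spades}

The rule appears to be: rank ≥ 8.
{rank=10, owner=Eve, suit=hearts} → rank = 10 → Group A.
{rank=12, owner=Ben, suit=spades} → rank = 12 → Group A.
{rank=2, owner=Ada, suit=spades} → rank = 2 → Group B.
{rank=12, owner=Dee, suit=spades} → rank = 12 → Group A.

Group A, Group A, Group B, Group A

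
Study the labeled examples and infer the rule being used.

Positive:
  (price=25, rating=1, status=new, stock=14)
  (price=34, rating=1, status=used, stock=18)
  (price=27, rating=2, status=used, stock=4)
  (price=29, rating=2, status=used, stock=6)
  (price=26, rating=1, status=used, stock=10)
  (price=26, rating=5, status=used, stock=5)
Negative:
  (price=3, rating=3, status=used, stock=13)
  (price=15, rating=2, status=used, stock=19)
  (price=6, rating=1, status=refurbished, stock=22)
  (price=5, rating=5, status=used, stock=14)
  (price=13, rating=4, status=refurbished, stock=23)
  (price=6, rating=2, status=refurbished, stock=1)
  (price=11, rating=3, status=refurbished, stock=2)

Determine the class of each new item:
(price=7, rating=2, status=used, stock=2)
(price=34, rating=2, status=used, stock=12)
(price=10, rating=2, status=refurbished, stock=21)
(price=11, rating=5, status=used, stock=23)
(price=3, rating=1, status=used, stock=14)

The classifier is using: price ≥ 25.
(price=7, rating=2, status=used, stock=2) → price = 7 → Negative. (price=34, rating=2, status=used, stock=12) → price = 34 → Positive. (price=10, rating=2, status=refurbished, stock=21) → price = 10 → Negative. (price=11, rating=5, status=used, stock=23) → price = 11 → Negative. (price=3, rating=1, status=used, stock=14) → price = 3 → Negative.

Negative, Positive, Negative, Negative, Negative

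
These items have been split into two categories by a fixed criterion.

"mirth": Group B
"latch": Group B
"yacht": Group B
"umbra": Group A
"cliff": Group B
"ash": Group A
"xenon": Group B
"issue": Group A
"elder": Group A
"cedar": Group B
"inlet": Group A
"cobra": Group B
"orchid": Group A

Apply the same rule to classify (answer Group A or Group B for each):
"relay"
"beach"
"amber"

Group B, Group B, Group A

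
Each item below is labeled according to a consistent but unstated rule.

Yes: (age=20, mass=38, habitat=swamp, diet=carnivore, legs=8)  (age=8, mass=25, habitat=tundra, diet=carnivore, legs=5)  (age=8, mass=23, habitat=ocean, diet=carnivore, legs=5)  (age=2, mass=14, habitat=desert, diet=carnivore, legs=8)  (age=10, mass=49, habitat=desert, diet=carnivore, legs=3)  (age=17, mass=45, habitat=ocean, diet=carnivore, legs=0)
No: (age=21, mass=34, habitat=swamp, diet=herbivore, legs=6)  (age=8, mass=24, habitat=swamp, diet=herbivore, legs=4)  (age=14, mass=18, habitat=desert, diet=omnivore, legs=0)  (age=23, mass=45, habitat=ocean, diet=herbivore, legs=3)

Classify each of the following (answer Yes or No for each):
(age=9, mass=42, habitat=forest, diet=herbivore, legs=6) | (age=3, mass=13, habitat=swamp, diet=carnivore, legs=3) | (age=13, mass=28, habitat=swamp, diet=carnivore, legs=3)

No, Yes, Yes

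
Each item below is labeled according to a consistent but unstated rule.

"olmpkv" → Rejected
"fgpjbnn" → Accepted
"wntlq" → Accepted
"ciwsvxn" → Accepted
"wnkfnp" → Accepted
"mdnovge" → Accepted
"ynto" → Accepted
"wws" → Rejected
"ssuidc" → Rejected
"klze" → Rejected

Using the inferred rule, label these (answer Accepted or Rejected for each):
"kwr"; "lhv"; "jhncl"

Rejected, Rejected, Accepted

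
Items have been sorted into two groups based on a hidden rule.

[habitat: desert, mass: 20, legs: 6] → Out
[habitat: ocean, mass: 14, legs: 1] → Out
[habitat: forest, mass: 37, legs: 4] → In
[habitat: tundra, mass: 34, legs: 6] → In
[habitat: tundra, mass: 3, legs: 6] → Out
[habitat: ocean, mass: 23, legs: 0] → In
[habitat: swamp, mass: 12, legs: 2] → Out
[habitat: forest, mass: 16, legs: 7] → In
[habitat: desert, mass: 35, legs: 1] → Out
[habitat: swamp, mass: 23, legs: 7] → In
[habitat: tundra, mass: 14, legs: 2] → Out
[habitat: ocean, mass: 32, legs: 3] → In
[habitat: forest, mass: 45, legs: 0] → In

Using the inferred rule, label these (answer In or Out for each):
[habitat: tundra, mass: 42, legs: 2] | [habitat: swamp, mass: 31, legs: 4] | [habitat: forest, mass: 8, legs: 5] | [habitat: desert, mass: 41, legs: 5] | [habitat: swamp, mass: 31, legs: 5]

In, In, Out, Out, In

The common property of the 'In' items is: habitat is not desert AND mass ≥ 16. No 'Out' item has it.
[habitat: tundra, mass: 42, legs: 2]: In (habitat is tundra, mass = 42).
[habitat: swamp, mass: 31, legs: 4]: In (habitat is swamp, mass = 31).
[habitat: forest, mass: 8, legs: 5]: Out (habitat is forest, mass = 8).
[habitat: desert, mass: 41, legs: 5]: Out (habitat is desert, mass = 41).
[habitat: swamp, mass: 31, legs: 5]: In (habitat is swamp, mass = 31).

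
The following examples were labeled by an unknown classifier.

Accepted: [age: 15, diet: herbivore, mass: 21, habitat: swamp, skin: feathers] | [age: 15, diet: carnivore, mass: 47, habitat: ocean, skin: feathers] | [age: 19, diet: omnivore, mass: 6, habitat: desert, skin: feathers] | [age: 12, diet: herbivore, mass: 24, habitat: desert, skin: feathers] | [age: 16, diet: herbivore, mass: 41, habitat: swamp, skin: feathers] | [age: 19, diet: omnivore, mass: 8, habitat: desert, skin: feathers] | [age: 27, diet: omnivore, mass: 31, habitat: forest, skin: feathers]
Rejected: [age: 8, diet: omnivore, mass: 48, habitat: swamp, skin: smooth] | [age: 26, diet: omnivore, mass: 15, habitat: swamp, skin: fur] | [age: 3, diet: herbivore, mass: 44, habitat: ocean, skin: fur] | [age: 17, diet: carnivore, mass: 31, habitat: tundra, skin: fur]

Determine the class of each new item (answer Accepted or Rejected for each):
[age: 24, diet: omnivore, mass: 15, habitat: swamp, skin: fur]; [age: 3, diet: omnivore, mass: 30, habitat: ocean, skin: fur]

Rejected, Rejected

'Accepted' ⟺ skin is feathers.
[age: 24, diet: omnivore, mass: 15, habitat: swamp, skin: fur] — skin is fur, hence Rejected.
[age: 3, diet: omnivore, mass: 30, habitat: ocean, skin: fur] — skin is fur, hence Rejected.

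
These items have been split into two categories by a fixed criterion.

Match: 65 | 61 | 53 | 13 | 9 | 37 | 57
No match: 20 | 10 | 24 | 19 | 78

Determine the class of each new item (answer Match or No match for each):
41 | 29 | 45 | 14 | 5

Match, Match, Match, No match, Match

The common property of the 'Match' items is: ≡ 1 (mod 4). No 'No match' item has it.
41: Match (41 mod 4 = 1).
29: Match (29 mod 4 = 1).
45: Match (45 mod 4 = 1).
14: No match (14 mod 4 = 2).
5: Match (5 mod 4 = 1).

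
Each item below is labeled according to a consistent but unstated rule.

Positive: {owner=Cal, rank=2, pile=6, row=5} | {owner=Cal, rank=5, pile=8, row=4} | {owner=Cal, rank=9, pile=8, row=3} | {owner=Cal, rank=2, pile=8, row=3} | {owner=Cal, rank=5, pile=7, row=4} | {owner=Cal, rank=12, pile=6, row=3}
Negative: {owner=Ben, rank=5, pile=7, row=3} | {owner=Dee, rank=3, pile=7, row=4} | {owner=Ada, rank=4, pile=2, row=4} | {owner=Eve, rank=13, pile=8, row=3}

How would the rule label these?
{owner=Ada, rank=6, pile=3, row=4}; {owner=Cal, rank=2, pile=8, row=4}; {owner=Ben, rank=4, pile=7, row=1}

Negative, Positive, Negative

The distinguishing property — owner is Cal — holds for all the 'Positive' cases and none of the 'Negative' cases.
{owner=Ada, rank=6, pile=3, row=4} → owner is Ada → Negative.
{owner=Cal, rank=2, pile=8, row=4} → owner is Cal → Positive.
{owner=Ben, rank=4, pile=7, row=1} → owner is Ben → Negative.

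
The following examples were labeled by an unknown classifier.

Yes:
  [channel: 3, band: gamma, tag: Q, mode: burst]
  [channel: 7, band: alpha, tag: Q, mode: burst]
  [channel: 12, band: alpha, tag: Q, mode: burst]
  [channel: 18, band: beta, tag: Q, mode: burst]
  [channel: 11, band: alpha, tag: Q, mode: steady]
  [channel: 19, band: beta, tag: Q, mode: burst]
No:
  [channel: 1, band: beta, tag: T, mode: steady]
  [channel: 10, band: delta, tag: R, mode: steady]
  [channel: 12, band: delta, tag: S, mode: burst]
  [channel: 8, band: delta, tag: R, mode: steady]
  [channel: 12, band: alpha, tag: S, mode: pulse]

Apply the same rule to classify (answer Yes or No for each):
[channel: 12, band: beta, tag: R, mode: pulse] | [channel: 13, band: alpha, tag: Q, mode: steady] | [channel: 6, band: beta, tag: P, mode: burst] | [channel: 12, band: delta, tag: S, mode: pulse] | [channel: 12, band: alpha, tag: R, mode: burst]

No, Yes, No, No, No

Every 'Yes' example satisfies: tag is Q. None of the 'No' examples do.
[channel: 12, band: beta, tag: R, mode: pulse]: No (tag is R).
[channel: 13, band: alpha, tag: Q, mode: steady]: Yes (tag is Q).
[channel: 6, band: beta, tag: P, mode: burst]: No (tag is P).
[channel: 12, band: delta, tag: S, mode: pulse]: No (tag is S).
[channel: 12, band: alpha, tag: R, mode: burst]: No (tag is R).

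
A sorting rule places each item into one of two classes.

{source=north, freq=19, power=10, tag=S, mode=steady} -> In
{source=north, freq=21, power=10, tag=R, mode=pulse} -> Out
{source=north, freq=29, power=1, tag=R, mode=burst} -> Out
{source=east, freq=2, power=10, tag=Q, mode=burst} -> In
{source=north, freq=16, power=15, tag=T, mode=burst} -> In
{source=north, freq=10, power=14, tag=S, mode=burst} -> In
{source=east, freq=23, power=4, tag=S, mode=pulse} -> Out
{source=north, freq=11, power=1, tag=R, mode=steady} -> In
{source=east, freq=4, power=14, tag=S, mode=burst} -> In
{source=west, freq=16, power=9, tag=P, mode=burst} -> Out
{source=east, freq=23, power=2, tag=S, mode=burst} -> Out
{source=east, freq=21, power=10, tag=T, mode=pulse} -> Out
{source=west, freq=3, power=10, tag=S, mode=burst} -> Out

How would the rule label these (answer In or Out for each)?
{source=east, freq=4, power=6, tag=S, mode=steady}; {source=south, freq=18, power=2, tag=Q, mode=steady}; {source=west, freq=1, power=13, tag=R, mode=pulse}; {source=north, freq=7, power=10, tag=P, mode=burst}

'In' ⟺ source is not west AND freq ≤ 19.

In, In, Out, In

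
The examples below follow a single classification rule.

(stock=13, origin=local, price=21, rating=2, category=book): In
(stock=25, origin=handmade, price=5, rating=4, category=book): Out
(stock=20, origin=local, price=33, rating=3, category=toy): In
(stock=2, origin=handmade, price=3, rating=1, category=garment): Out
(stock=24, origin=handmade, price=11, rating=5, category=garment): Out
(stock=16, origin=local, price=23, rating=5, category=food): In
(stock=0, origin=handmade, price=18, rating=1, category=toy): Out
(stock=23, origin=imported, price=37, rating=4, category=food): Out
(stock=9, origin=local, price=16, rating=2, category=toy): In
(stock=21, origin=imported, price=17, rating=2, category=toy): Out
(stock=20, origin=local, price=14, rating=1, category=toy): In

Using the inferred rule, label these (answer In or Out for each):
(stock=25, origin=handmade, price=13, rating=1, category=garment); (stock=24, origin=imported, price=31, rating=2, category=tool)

Out, Out

One predicate separates the groups cleanly: origin is local.
Out: (stock=25, origin=handmade, price=13, rating=1, category=garment), since origin is handmade. Out: (stock=24, origin=imported, price=31, rating=2, category=tool), since origin is imported.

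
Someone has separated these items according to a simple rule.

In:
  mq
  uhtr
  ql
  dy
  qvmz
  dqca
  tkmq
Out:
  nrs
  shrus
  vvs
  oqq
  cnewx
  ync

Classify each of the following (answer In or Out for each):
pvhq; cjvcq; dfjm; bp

All 'In' examples share one property — even length — and every 'Out' example lacks it.

In, Out, In, In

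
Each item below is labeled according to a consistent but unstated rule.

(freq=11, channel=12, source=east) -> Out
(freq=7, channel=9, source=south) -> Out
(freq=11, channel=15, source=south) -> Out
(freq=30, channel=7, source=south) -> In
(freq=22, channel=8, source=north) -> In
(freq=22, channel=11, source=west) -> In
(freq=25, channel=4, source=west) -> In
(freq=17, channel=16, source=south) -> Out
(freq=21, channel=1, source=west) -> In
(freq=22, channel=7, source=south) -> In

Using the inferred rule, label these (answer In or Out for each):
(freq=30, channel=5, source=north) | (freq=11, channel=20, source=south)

In, Out

Every 'In' example satisfies: freq ≥ 21. None of the 'Out' examples do.
(freq=30, channel=5, source=north): freq = 30 — meets the rule, so In. (freq=11, channel=20, source=south): freq = 11 — fails this test, so Out.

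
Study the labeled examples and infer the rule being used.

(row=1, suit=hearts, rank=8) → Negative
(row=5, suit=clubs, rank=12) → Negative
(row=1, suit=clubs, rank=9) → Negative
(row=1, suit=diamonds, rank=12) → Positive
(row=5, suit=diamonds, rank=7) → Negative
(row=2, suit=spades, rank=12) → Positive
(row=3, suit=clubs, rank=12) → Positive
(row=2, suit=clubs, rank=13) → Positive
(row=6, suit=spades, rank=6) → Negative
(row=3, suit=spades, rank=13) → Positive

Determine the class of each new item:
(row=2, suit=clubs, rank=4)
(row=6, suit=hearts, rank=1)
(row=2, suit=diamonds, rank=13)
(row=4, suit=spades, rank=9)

Negative, Negative, Positive, Negative

'Positive' ⟺ rank ≥ 12 AND row ≤ 3.
(row=2, suit=clubs, rank=4): Negative (rank = 4, row = 2).
(row=6, suit=hearts, rank=1): Negative (rank = 1, row = 6).
(row=2, suit=diamonds, rank=13): Positive (rank = 13, row = 2).
(row=4, suit=spades, rank=9): Negative (rank = 9, row = 4).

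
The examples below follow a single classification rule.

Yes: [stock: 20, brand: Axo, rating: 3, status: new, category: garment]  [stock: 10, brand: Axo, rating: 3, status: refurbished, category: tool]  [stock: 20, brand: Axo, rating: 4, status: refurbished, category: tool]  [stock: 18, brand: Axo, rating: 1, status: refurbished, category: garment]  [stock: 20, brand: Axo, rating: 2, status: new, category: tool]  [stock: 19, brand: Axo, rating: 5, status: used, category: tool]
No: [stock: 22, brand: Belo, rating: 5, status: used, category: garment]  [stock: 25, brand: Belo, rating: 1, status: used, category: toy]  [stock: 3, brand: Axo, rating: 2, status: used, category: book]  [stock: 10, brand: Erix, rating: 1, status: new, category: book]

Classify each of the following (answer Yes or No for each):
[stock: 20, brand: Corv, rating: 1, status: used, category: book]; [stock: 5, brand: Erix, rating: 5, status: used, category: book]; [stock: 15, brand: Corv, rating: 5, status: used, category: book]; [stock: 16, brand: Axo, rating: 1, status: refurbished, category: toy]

No, No, No, Yes

The rule appears to be: brand is Axo AND stock ≥ 10.
[stock: 20, brand: Corv, rating: 1, status: used, category: book] — brand is Corv, stock = 20, hence No.
[stock: 5, brand: Erix, rating: 5, status: used, category: book] — brand is Erix, stock = 5, hence No.
[stock: 15, brand: Corv, rating: 5, status: used, category: book] — brand is Corv, stock = 15, hence No.
[stock: 16, brand: Axo, rating: 1, status: refurbished, category: toy] — brand is Axo, stock = 16, hence Yes.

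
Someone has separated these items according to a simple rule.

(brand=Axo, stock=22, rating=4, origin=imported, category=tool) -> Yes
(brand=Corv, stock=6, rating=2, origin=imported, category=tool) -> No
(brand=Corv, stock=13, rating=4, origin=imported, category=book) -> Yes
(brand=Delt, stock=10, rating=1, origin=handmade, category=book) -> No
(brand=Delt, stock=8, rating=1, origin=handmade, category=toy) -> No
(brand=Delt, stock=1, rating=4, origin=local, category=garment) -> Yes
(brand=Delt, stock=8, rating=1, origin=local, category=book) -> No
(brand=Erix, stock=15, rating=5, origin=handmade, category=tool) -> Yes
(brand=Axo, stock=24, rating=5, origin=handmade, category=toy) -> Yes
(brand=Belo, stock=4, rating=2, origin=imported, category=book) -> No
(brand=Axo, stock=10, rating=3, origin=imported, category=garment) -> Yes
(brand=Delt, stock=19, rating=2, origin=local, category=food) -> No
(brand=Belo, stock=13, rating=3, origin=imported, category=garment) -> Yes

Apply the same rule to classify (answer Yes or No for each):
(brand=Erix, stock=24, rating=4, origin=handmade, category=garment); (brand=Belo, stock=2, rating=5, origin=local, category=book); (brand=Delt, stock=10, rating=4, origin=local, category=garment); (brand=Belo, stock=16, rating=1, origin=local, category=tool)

Yes, Yes, Yes, No

A rule that fits every label: rating ≥ 3 — true of each 'Yes' example, false of each 'No' one.
(brand=Erix, stock=24, rating=4, origin=handmade, category=garment): Yes (rating = 4). (brand=Belo, stock=2, rating=5, origin=local, category=book): Yes (rating = 5). (brand=Delt, stock=10, rating=4, origin=local, category=garment): Yes (rating = 4). (brand=Belo, stock=16, rating=1, origin=local, category=tool): No (rating = 1).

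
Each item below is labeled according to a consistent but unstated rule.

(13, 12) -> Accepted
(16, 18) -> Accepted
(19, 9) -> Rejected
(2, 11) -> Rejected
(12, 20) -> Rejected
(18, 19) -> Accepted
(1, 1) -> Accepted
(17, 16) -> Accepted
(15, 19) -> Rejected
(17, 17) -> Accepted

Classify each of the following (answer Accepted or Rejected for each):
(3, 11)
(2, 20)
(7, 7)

The common property of the 'Accepted' items is: |first − second| ≤ 2. No 'Rejected' item has it.
(3, 11): |3−11| = 8, does not pass → Rejected. (2, 20): |2−20| = 18, does not pass → Rejected. (7, 7): |7−7| = 0, satisfies this → Accepted.

Rejected, Rejected, Accepted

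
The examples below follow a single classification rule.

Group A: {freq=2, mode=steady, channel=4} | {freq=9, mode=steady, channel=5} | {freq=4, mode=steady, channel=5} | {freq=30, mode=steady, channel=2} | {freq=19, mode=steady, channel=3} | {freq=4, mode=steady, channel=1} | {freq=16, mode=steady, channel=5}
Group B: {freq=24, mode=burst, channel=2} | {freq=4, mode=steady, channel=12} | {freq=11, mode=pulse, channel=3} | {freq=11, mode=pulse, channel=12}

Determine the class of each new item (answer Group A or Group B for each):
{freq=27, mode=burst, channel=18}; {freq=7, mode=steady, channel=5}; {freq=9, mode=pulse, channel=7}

Group B, Group A, Group B

Every 'Group A' example satisfies: mode is steady AND channel ≤ 5. None of the 'Group B' examples do.
{freq=27, mode=burst, channel=18}: Group B (mode is burst, channel = 18).
{freq=7, mode=steady, channel=5}: Group A (mode is steady, channel = 5).
{freq=9, mode=pulse, channel=7}: Group B (mode is pulse, channel = 7).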